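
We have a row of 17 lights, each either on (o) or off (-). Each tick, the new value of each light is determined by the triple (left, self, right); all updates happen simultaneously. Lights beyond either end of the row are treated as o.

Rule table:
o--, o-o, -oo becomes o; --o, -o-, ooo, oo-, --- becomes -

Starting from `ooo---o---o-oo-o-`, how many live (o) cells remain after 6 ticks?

---o---o---oo-o-o
o---o---o--o-o-oo
-o---o---o--o-oo-
o-o---o---o--oo-o
-o-o---o---o-o-oo
o-o-o---o---o-oo-
count of o: 7

7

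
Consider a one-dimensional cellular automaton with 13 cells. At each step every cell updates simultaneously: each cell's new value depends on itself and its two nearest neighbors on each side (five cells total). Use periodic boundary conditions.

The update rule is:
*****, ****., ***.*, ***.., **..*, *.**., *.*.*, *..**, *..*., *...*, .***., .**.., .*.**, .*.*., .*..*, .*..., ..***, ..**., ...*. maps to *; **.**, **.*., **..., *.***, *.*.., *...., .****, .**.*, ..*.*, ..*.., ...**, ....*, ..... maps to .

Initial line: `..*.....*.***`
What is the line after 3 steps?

*******..****

**.*...*.*.**
**..***.***..
*******..****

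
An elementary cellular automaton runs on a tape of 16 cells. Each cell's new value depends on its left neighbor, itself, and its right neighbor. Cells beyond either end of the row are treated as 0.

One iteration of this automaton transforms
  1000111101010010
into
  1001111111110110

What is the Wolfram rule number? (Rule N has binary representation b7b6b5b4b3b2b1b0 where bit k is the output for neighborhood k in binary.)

238

position 5: 111 → 1  (bit 7 = 1)
position 7: 110 → 1  (bit 6 = 1)
position 8: 101 → 1  (bit 5 = 1)
position 1: 100 → 0  (bit 4 = 0)
position 4: 011 → 1  (bit 3 = 1)
position 0: 010 → 1  (bit 2 = 1)
position 3: 001 → 1  (bit 1 = 1)
position 2: 000 → 0  (bit 0 = 0)
bits b7..b0 = 11101110 = 238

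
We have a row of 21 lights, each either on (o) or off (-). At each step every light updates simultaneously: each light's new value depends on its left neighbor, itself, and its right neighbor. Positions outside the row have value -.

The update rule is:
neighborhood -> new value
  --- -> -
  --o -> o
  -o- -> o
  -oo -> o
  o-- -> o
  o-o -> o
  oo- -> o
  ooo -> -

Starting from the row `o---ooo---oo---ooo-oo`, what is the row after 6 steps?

oo-oo-oo-oooo-oo-oooo
oooooooooo--oooooo--o
o--------oooo----oooo
oo------oo--oo--oo--o
ooo----oooooooooooooo
o-oo--oo------------o

o-oo--oo------------o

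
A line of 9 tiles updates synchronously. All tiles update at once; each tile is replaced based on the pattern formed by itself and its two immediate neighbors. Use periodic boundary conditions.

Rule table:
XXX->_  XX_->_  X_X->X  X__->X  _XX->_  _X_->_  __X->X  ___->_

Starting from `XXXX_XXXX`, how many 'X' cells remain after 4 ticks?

4

____X____
___X_X___
__X_X_X__
_X_X_X_X_
count of X: 4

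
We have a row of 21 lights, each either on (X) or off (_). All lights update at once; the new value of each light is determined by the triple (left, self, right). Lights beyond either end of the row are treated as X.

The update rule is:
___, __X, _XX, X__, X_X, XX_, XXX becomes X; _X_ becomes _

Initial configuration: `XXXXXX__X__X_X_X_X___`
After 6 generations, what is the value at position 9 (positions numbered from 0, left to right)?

X

generation 1: XXXXXXXX_XX_X_X_X_XXX
generation 2: XXXXXXXXXXXX_X_X_XXXX
generation 3: XXXXXXXXXXXXX_X_XXXXX
generation 4: XXXXXXXXXXXXXX_XXXXXX
generation 5: XXXXXXXXXXXXXXXXXXXXX
generation 6: XXXXXXXXXXXXXXXXXXXXX
position 9 holds X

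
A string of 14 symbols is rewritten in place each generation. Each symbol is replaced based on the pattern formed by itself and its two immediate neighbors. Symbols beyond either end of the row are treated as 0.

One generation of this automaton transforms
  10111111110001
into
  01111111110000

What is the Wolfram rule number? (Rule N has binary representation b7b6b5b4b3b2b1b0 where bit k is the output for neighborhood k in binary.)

position 3: 111 → 1  (bit 7 = 1)
position 9: 110 → 1  (bit 6 = 1)
position 1: 101 → 1  (bit 5 = 1)
position 10: 100 → 0  (bit 4 = 0)
position 2: 011 → 1  (bit 3 = 1)
position 0: 010 → 0  (bit 2 = 0)
position 12: 001 → 0  (bit 1 = 0)
position 11: 000 → 0  (bit 0 = 0)
bits b7..b0 = 11101000 = 232

232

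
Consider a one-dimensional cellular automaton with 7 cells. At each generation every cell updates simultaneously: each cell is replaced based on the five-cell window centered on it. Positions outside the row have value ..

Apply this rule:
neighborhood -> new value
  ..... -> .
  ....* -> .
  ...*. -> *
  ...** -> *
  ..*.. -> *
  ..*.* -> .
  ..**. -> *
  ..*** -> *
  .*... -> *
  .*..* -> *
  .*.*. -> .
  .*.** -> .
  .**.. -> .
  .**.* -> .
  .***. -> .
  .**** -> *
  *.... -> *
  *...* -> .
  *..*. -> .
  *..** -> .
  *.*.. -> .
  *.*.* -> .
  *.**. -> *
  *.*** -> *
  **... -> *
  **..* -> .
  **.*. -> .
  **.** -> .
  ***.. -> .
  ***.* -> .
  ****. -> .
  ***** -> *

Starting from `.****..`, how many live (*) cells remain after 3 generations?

6

***..**
*....*.
***.***
count of *: 6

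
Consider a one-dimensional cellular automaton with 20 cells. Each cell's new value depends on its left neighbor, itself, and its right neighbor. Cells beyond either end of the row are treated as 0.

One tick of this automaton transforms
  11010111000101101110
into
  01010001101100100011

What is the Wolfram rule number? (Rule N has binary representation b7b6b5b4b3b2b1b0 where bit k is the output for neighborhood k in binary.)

position 6: 111 → 0  (bit 7 = 0)
position 1: 110 → 1  (bit 6 = 1)
position 2: 101 → 0  (bit 5 = 0)
position 8: 100 → 1  (bit 4 = 1)
position 0: 011 → 0  (bit 3 = 0)
position 3: 010 → 1  (bit 2 = 1)
position 10: 001 → 1  (bit 1 = 1)
position 9: 000 → 0  (bit 0 = 0)
bits b7..b0 = 01010110 = 86

86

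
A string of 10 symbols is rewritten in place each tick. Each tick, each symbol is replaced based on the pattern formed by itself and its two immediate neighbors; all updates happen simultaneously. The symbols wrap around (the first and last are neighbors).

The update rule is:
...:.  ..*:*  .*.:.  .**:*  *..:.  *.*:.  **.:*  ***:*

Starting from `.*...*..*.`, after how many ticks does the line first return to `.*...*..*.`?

*...*..*..
...*..*..*
..*..*..*.
.*..*..*..
*..*..*...
..*..*...*
.*..*...*.
*..*...*..
..*...*..*
.*...*..*.

10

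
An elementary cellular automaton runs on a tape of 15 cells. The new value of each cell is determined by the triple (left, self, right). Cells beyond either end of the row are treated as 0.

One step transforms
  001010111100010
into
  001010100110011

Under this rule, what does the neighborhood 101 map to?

At position 3 the neighborhood is 101; the next row has 0 there.

0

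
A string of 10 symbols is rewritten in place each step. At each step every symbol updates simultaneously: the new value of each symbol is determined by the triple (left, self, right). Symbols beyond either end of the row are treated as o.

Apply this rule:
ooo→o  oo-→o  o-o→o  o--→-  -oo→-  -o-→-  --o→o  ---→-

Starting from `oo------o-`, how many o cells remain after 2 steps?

step 1: oo-----o-o
step 2: oo----o-o-
count of o: 4

4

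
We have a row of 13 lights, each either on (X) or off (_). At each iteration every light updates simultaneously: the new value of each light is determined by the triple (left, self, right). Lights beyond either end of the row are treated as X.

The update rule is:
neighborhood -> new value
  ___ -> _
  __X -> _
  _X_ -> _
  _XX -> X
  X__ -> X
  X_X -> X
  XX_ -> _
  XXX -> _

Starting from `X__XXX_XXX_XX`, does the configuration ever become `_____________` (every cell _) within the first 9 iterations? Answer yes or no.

iteration 1: _X_X__XX__XX_
iteration 2: X_X_X_X_X_X_X
iteration 3: _X_X_X_X_X_XX
iteration 4: X_X_X_X_X_XX_
iteration 5: _X_X_X_X_XX_X
iteration 6: X_X_X_X_XX_XX
iteration 7: _X_X_X_XX_XX_
iteration 8: X_X_X_XX_XX_X
iteration 9: _X_X_XX_XX_XX
iteration 9 is _X_X_XX_XX_XX, still not uniform _

no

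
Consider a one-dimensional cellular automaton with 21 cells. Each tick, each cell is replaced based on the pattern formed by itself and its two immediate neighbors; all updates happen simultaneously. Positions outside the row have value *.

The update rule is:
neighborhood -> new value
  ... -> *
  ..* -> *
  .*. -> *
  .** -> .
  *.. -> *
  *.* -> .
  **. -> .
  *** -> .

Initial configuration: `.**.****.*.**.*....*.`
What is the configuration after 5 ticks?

..............*******

.........*....******.
**************.......
..............*******
**************.......  (repeats tick 2; period 2)
tick 5: ..............*******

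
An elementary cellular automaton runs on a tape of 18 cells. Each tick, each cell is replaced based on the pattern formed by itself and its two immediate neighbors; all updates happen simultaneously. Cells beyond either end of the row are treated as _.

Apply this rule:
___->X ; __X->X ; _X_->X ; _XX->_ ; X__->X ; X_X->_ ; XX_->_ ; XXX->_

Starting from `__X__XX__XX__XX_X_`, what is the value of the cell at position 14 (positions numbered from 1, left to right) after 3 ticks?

XXXXX__XX__XX___XX
_____XX__XX__XXX__
XXXXX__XX__XX___XX
position 14 holds _

_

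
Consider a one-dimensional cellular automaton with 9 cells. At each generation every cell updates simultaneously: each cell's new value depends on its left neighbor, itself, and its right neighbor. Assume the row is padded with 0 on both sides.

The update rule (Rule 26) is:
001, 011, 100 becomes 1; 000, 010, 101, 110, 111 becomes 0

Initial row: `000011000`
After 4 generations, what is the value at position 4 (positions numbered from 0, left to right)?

0

000110100
001100010
011010101
110000000
position 4 holds 0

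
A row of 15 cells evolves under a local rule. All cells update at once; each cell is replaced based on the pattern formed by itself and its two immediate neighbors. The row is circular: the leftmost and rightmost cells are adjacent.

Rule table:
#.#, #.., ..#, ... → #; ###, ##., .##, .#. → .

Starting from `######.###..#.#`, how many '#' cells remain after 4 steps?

11

......#...##.#.
######.###..#.#  (repeats step 0; period 2)
step 4: ######.###..#.#
count of #: 11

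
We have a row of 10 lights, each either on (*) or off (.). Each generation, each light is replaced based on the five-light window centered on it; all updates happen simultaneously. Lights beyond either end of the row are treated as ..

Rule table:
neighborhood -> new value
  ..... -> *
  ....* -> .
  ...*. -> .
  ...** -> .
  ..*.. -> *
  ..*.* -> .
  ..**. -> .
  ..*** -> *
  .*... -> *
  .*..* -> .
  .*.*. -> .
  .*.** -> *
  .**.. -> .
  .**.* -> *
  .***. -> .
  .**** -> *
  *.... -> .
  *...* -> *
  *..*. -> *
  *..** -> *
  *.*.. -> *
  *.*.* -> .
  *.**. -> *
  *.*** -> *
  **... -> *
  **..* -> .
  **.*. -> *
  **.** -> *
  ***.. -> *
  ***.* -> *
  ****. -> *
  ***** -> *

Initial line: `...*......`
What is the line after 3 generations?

generation 1: *..**.****
generation 2: *.*.******
generation 3: ...*******

...*******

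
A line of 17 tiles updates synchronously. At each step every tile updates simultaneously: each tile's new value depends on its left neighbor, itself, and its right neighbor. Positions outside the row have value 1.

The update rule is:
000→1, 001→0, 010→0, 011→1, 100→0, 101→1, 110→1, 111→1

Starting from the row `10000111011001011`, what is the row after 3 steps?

11111111111101111

10110111111000111
11111111111010111
11111111111101111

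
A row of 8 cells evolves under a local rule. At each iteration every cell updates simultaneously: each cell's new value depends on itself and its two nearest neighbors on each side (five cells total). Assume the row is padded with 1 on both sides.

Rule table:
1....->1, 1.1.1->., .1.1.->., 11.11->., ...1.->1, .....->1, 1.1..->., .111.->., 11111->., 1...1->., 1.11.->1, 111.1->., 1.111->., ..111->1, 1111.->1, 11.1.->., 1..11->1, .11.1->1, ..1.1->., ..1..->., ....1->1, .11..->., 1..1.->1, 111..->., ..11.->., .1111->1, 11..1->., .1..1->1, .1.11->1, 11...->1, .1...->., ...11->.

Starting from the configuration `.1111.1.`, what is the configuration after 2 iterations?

.1..1..1

..11...1
.1..1..1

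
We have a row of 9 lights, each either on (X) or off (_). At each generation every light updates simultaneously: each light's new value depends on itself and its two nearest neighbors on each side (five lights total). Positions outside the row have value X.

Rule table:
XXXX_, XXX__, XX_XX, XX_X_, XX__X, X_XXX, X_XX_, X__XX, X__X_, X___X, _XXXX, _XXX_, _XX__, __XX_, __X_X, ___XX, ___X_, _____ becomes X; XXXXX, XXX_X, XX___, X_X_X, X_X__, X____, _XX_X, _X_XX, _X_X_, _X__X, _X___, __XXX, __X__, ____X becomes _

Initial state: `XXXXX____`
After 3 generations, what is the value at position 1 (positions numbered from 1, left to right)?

X

___XX___X
_XXXX_XX_
XXXX_XX_X
position 1 holds X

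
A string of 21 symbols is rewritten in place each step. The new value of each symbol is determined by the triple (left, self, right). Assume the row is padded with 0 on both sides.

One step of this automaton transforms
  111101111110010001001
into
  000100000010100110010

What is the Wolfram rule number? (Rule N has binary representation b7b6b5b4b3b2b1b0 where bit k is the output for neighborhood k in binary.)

67

position 1: 111 → 0  (bit 7 = 0)
position 3: 110 → 1  (bit 6 = 1)
position 4: 101 → 0  (bit 5 = 0)
position 11: 100 → 0  (bit 4 = 0)
position 0: 011 → 0  (bit 3 = 0)
position 13: 010 → 0  (bit 2 = 0)
position 12: 001 → 1  (bit 1 = 1)
position 15: 000 → 1  (bit 0 = 1)
bits b7..b0 = 01000011 = 67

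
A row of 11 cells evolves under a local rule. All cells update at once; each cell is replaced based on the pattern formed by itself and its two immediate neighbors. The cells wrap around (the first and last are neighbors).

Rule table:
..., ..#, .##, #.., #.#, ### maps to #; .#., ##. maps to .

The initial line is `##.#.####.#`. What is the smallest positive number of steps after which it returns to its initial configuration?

11

#.#.####.##
.#.####.###
#.####.###.
.####.###.#
####.###.#.
###.###.#.#
##.###.#.##
#.###.#.###
.###.#.####
###.#.####.
##.#.####.#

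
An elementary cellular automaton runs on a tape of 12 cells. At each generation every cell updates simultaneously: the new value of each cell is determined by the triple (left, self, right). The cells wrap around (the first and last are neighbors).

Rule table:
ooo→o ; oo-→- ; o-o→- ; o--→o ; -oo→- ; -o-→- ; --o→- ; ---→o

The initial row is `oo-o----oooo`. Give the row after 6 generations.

---o----o--o

o---ooo--ooo
-oo--o-o--oo
---o----o---
oo--ooo--ooo
o-o--o-o--oo
---o----o--o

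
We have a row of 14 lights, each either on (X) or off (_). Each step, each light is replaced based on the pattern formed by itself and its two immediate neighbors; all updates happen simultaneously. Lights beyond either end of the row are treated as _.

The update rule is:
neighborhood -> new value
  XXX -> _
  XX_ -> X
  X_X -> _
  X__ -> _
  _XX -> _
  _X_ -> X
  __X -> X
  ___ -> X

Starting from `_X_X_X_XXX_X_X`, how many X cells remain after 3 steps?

7

step 1: XX_X_X___X_X_X
step 2: _X_X_X_XXX_X_X  (repeats step 0; period 2)
step 3: XX_X_X___X_X_X
count of X: 7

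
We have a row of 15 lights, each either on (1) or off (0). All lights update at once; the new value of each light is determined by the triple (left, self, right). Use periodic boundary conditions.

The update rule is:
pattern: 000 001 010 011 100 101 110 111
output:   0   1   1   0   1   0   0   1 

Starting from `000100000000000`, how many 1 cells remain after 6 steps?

5

001110000000000
010101000000000
110101100000000
000100010000001
101110111000011
000100010100101
count of 1: 5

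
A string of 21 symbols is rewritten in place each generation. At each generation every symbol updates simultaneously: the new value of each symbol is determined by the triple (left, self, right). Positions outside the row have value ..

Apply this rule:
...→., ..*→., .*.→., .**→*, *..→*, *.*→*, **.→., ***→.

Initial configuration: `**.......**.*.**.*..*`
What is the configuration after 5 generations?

*.*......*.*.**.*.*..
.*.*......*.**.*.*.*.
..*.*......**.*.*.*.*
...*.*.....*.*.*.*.*.
....*.*.....*.*.*.*.*

....*.*.....*.*.*.*.*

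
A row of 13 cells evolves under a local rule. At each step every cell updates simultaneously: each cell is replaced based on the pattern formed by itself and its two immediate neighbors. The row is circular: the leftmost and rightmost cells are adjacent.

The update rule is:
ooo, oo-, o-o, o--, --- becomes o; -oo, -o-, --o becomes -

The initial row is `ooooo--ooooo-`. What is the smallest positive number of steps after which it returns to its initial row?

-ooooo--ooooo
o-ooooo--oooo
oo-ooooo--ooo
ooo-ooooo--oo
oooo-ooooo--o
ooooo-ooooo--
-ooooo-ooooo-
--ooooo-ooooo
o--ooooo-oooo
oo--ooooo-ooo
ooo--ooooo-oo
oooo--ooooo-o
ooooo--ooooo-

13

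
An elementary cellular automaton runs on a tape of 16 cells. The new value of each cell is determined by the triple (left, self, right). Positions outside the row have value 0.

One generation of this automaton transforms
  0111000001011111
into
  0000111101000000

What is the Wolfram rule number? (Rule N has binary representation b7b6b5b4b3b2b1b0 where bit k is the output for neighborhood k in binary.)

position 2: 111 → 0  (bit 7 = 0)
position 3: 110 → 0  (bit 6 = 0)
position 10: 101 → 0  (bit 5 = 0)
position 4: 100 → 1  (bit 4 = 1)
position 1: 011 → 0  (bit 3 = 0)
position 9: 010 → 1  (bit 2 = 1)
position 0: 001 → 0  (bit 1 = 0)
position 5: 000 → 1  (bit 0 = 1)
bits b7..b0 = 00010101 = 21

21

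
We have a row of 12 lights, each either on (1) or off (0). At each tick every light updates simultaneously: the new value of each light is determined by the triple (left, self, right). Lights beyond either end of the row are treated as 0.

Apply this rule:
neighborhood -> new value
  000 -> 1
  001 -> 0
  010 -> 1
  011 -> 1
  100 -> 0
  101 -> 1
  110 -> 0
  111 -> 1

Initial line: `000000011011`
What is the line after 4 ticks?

111011110001

tick 1: 111111010110
tick 2: 111110111100
tick 3: 111101111001
tick 4: 111011110001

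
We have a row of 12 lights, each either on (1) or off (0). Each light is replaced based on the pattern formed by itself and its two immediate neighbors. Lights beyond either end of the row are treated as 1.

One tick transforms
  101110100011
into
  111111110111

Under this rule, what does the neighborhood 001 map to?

1

At position 9 the neighborhood is 001; the next row has 1 there.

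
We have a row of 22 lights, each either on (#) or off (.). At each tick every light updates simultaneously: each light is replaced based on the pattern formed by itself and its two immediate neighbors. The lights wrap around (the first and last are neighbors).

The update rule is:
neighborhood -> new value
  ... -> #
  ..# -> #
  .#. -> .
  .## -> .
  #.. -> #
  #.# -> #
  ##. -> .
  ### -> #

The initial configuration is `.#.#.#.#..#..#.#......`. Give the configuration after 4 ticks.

#.#.#.#.##.##.#.######
.#.#.#.#..#..#.#.#####
#.#.#.#.##.##.#.#.###.
.#.#.#.#..#..#.#.#.#.#

.#.#.#.#..#..#.#.#.#.#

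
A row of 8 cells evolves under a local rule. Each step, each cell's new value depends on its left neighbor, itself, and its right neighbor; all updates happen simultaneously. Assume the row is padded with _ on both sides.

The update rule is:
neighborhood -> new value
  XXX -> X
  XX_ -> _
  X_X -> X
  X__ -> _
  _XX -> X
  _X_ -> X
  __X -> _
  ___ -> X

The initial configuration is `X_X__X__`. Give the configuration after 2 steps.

XX___XXX

XXX__X_X
XX___XXX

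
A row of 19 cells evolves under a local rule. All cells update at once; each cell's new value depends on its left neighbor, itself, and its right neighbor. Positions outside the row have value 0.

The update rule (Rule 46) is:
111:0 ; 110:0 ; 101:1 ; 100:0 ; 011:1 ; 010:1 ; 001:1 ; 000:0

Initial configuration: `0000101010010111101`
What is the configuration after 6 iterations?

iteration 1: 0001111110111100011
iteration 2: 0011000001100000110
iteration 3: 0110000011000001100
iteration 4: 1100000110000011000
iteration 5: 1000001100000110000
iteration 6: 1000011000001100000

1000011000001100000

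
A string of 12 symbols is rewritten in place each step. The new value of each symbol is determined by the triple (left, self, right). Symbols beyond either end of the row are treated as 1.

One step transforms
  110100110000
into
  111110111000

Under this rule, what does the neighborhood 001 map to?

0

At position 5 the neighborhood is 001; the next row has 0 there.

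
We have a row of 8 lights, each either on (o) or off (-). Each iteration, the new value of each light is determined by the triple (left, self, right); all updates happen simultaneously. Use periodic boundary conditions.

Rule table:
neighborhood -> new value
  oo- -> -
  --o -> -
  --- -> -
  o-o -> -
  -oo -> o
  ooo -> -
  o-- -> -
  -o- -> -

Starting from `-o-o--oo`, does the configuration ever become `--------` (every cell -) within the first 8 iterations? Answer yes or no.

yes

------o-
--------
all cells are - at iteration 2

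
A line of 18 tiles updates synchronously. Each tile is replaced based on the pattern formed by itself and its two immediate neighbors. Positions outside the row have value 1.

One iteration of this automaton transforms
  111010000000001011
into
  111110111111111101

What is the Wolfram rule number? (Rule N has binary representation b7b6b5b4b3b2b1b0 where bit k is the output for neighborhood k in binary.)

position 0: 111 → 1  (bit 7 = 1)
position 2: 110 → 1  (bit 6 = 1)
position 3: 101 → 1  (bit 5 = 1)
position 5: 100 → 0  (bit 4 = 0)
position 16: 011 → 0  (bit 3 = 0)
position 4: 010 → 1  (bit 2 = 1)
position 13: 001 → 1  (bit 1 = 1)
position 6: 000 → 1  (bit 0 = 1)
bits b7..b0 = 11100111 = 231

231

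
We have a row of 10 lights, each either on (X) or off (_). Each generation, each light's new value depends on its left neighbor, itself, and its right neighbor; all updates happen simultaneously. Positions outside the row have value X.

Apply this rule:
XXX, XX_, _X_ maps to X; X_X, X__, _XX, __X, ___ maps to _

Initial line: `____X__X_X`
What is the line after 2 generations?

____X__X__
____X__X__

____X__X__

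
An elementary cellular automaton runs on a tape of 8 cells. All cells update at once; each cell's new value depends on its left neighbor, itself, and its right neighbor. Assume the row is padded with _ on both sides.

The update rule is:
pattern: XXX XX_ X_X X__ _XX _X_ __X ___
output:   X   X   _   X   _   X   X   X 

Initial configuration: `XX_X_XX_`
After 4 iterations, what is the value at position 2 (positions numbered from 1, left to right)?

_X_X__XX
XX_XXX_X
_X__XX_X
XXXX_X_X
position 2 holds X

X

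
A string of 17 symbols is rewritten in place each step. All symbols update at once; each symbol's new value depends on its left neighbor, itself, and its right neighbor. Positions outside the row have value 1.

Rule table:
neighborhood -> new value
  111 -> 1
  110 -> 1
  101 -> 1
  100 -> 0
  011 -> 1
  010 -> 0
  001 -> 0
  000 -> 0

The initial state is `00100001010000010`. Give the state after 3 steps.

00000000000000001

00000000100000001
00000000000000001
00000000000000001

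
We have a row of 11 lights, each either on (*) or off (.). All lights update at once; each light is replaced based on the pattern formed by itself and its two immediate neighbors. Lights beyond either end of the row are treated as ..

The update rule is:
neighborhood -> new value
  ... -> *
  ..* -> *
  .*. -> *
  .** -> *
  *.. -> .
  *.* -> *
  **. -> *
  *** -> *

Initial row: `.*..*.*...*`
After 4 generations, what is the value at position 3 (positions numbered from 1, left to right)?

*

**.****.***
***********
***********  (fixed point — unchanged through generation 4)
position 3 holds *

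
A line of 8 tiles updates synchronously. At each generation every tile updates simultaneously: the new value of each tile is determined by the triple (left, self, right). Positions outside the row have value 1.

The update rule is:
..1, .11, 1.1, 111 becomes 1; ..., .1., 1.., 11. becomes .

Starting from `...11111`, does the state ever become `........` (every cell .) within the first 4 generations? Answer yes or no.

..111111
.1111111
11111111
11111111
generation 4 is 11111111, still not uniform .

no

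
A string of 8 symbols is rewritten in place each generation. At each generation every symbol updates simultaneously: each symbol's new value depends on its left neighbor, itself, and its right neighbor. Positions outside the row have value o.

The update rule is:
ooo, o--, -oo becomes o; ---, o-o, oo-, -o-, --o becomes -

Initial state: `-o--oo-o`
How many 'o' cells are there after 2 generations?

--o-o--o
o----o-o
count of o: 3

3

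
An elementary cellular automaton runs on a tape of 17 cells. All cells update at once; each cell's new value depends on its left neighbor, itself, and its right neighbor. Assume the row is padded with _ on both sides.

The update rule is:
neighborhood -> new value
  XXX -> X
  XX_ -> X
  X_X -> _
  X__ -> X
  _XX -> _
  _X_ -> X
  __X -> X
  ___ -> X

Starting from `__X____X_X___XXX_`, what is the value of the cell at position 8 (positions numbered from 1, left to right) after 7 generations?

X

XXXXXXXX_XXXX_XXX
_XXXXXXX__XXX__XX
X_XXXXXXXX_XXXX_X
X__XXXXXXX__XXX_X
XXX_XXXXXXXX_XX_X
_XX__XXXXXXX__X_X
X_XXX_XXXXXXXXX_X
position 8 holds X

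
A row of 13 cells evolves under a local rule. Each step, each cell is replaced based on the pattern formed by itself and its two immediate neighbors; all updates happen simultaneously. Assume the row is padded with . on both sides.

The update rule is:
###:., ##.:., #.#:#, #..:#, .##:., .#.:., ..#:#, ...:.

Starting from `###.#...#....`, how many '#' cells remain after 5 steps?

6

...#.#.#.#...
..#.#.#.#.#..
.#.#.#.#.#.#.
#.#.#.#.#.#.#
.#.#.#.#.#.#.
count of #: 6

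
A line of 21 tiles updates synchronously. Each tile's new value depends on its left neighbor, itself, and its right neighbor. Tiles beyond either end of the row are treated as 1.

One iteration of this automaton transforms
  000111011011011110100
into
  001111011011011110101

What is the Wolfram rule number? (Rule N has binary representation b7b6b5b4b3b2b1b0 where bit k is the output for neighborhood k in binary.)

position 4: 111 → 1  (bit 7 = 1)
position 5: 110 → 1  (bit 6 = 1)
position 6: 101 → 0  (bit 5 = 0)
position 0: 100 → 0  (bit 4 = 0)
position 3: 011 → 1  (bit 3 = 1)
position 18: 010 → 1  (bit 2 = 1)
position 2: 001 → 1  (bit 1 = 1)
position 1: 000 → 0  (bit 0 = 0)
bits b7..b0 = 11001110 = 206

206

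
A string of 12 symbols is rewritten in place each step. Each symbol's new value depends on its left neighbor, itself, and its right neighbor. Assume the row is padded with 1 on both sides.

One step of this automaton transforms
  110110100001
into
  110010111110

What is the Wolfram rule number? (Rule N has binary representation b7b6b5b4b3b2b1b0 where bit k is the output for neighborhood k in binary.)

215

position 0: 111 → 1  (bit 7 = 1)
position 1: 110 → 1  (bit 6 = 1)
position 2: 101 → 0  (bit 5 = 0)
position 7: 100 → 1  (bit 4 = 1)
position 3: 011 → 0  (bit 3 = 0)
position 6: 010 → 1  (bit 2 = 1)
position 10: 001 → 1  (bit 1 = 1)
position 8: 000 → 1  (bit 0 = 1)
bits b7..b0 = 11010111 = 215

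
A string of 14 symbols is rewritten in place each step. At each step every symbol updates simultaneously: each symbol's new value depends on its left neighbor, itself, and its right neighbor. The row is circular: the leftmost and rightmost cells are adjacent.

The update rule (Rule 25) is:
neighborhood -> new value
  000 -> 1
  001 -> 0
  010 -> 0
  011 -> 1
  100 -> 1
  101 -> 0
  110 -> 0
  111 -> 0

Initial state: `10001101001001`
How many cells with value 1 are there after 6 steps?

8

01101000100101
01000110010000
00110101001111
10100000101000
00011110000110
11010001110101
count of 1: 8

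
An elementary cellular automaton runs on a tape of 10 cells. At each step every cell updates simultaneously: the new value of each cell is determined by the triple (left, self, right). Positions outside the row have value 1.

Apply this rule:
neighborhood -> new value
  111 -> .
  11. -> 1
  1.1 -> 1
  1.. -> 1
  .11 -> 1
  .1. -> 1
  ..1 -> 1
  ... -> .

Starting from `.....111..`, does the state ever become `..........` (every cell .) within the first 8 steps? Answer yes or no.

1...11.111
11.11111..
.111...111
11.11.11..
.111111111
11........
.11......1
1111....11
step 8 is 1111....11, still not uniform .

no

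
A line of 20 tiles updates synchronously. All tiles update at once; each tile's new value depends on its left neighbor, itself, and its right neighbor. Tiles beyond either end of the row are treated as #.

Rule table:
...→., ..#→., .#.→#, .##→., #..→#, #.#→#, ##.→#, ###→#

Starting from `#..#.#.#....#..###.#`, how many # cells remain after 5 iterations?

##.######...##..###.
###.######...##..###
####.######...##..##
#####.######...##..#
######.######...##..
count of #: 14

14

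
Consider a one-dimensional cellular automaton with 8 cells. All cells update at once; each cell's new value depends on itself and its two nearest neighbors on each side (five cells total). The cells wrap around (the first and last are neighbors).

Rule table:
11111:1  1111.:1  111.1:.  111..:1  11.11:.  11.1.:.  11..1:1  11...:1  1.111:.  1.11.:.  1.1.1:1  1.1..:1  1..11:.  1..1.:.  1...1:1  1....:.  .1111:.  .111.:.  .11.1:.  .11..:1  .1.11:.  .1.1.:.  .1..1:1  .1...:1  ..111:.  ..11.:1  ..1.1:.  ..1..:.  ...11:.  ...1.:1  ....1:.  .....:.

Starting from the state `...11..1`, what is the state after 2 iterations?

1....11.

11.111..
1....11.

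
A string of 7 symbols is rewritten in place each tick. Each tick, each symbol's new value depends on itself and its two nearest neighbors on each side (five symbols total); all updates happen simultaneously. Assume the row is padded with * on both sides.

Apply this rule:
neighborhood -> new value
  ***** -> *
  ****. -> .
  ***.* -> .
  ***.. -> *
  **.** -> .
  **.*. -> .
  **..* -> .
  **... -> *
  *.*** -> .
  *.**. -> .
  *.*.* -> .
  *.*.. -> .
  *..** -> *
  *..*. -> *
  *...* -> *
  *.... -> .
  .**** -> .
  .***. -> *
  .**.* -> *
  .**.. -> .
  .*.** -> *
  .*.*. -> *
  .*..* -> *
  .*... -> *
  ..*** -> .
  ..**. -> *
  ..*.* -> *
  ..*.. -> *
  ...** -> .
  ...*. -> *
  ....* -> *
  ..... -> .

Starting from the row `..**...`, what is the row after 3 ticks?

.******

.**.**.
..*..*.
.******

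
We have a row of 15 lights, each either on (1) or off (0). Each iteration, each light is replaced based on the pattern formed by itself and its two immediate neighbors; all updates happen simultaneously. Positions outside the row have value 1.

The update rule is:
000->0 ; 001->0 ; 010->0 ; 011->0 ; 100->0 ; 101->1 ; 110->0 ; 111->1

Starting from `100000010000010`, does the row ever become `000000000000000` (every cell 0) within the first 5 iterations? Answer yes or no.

yes

000000000000001
000000000000000
all cells are 0 at iteration 2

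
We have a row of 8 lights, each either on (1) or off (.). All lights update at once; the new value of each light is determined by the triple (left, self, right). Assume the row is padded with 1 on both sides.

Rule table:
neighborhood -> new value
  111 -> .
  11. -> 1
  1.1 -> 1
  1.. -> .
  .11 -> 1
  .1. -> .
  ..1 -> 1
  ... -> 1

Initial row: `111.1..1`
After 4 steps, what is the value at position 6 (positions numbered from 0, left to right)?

step 1: ..11..11
step 2: .111.11.
step 3: 11.11111
step 4: .111....
position 6 holds .

.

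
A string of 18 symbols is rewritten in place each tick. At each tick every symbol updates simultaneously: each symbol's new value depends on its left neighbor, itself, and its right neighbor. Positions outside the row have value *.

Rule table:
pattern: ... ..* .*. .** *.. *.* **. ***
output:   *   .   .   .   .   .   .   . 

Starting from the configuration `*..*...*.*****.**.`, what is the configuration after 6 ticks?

.....*............
.***...**********.
.....*............  (repeats tick 1; period 2)
tick 6: .***...**********.

.***...**********.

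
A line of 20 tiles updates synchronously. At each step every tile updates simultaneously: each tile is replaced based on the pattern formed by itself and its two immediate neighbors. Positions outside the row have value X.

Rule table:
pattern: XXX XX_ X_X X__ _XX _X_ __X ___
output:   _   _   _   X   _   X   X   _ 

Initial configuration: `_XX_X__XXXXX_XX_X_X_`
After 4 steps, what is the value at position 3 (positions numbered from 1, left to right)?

_

____XXX_________X_X_
X__X___X_______XX_X_
_XXXX_XXX_____X___X_
_________X___XXX_XX_
position 3 holds _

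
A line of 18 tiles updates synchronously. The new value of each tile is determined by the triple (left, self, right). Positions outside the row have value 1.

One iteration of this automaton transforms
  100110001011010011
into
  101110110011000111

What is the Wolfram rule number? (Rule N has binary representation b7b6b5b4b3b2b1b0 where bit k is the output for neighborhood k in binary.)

203

position 17: 111 → 1  (bit 7 = 1)
position 0: 110 → 1  (bit 6 = 1)
position 9: 101 → 0  (bit 5 = 0)
position 1: 100 → 0  (bit 4 = 0)
position 3: 011 → 1  (bit 3 = 1)
position 8: 010 → 0  (bit 2 = 0)
position 2: 001 → 1  (bit 1 = 1)
position 6: 000 → 1  (bit 0 = 1)
bits b7..b0 = 11001011 = 203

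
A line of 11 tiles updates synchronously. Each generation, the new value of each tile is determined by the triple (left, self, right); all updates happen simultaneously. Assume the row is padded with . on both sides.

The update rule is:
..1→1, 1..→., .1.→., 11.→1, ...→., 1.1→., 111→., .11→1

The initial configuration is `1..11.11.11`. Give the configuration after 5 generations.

..111.11.11
.11.1.11.11
111...11.11
1.1..111.11
....11.1.11

....11.1.11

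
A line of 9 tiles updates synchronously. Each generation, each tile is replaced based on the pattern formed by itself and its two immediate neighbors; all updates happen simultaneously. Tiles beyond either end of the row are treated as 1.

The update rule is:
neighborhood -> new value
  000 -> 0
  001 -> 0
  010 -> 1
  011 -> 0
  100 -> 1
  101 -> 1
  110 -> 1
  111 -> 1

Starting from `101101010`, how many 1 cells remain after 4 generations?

8

110111111
111011111
111101111
111110111
count of 1: 8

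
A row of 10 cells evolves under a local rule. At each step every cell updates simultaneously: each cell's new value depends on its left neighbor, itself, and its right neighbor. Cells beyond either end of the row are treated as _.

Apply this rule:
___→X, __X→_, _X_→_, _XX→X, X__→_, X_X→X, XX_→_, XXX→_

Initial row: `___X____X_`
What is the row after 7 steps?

X___X__X__

XX___XX___
X__X_X__XX
____X___X_
XXX___X___
X___X___XX
__X___X_X_
X___X__X__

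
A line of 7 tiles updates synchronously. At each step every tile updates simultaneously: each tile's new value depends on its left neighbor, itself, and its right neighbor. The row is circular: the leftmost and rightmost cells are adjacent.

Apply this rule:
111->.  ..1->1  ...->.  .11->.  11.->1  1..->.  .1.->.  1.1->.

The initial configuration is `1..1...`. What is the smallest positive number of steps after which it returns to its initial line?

7

..1...1
.1...1.
1...1..
...1..1
..1..1.
.1..1..
1..1...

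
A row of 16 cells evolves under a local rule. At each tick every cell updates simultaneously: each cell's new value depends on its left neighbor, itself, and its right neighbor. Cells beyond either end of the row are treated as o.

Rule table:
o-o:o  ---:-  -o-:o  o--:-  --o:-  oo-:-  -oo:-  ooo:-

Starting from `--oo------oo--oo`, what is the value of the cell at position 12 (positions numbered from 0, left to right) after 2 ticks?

-

----------------
----------------
position 12 holds -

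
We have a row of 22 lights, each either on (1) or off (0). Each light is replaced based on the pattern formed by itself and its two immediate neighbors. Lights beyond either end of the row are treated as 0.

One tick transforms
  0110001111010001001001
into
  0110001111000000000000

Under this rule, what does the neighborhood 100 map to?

At position 3 the neighborhood is 100; the next row has 0 there.

0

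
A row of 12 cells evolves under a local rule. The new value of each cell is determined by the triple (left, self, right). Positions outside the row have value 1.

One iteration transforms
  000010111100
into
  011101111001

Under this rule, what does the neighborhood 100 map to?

0

At position 0 the neighborhood is 100; the next row has 0 there.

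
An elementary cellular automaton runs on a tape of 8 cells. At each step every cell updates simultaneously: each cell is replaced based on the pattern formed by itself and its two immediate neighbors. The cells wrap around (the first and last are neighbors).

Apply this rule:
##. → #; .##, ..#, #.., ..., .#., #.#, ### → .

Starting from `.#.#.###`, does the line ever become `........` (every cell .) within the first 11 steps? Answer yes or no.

.......#
........
all cells are . at step 2

yes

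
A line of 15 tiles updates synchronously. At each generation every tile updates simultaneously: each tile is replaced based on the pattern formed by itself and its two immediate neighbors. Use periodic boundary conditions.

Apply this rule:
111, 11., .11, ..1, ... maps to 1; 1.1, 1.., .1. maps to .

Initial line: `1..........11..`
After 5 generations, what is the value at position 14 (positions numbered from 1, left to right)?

.

generation 1: ..11111111111.1
generation 2: .111111111111..
generation 3: 1111111111111.1
generation 4: 1111111111111.1  (fixed point — unchanged through generation 5)
position 14 holds .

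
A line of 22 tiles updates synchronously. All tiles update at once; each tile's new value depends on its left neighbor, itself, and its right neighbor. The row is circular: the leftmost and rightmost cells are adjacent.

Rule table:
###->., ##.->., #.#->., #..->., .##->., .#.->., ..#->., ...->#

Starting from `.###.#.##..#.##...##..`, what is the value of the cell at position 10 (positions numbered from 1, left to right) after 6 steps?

................#....#
.##############...##..
................#....#  (repeats step 1; period 2)
step 6: .##############...##..
position 10 holds #

#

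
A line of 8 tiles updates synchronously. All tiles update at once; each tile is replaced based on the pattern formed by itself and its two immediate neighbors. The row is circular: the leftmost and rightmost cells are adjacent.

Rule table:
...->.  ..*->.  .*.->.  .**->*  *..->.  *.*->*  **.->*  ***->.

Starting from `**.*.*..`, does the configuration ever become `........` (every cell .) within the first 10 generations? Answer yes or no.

yes

***.*...
*.**....
.***....
.*.*....
..*.....
........
all cells are . at generation 6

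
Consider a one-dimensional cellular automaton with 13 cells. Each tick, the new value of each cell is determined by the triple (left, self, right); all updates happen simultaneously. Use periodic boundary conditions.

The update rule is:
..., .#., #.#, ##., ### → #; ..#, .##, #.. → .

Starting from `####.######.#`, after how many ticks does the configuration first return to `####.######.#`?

tick 1: #####.######.
tick 2: .#####.######
tick 3: #.#####.#####
tick 4: ##.#####.####
tick 5: ###.#####.###
tick 6: ####.#####.##
tick 7: #####.#####.#
tick 8: ######.#####.
tick 9: .######.#####
tick 10: #.######.####
tick 11: ##.######.###
tick 12: ###.######.##
tick 13: ####.######.#

13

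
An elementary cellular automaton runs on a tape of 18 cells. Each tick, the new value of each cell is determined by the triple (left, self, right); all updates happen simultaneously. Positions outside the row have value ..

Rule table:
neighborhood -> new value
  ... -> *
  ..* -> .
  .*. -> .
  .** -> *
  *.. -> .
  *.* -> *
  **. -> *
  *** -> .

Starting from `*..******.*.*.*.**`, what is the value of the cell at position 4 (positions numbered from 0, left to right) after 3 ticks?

.

tick 1: ...*....**.*.*.***
tick 2: **...**.***.*.**.*
tick 3: **.*.****.**.****.
position 4 holds .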